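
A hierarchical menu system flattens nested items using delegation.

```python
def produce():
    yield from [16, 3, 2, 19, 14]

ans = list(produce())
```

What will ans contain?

Step 1: yield from delegates to the iterable, yielding each element.
Step 2: Collected values: [16, 3, 2, 19, 14].
Therefore ans = [16, 3, 2, 19, 14].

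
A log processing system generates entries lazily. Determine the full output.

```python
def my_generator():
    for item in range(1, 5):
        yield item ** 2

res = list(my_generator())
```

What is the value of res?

Step 1: For each item in range(1, 5), yield item**2:
  item=1: yield 1**2 = 1
  item=2: yield 2**2 = 4
  item=3: yield 3**2 = 9
  item=4: yield 4**2 = 16
Therefore res = [1, 4, 9, 16].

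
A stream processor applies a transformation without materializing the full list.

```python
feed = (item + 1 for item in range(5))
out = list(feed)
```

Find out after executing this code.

Step 1: For each item in range(5), compute item+1:
  item=0: 0+1 = 1
  item=1: 1+1 = 2
  item=2: 2+1 = 3
  item=3: 3+1 = 4
  item=4: 4+1 = 5
Therefore out = [1, 2, 3, 4, 5].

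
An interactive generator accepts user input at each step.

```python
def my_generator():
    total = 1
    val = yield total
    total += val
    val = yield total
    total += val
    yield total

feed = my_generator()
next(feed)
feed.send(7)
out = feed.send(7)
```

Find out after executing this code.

Step 1: next() -> yield total=1.
Step 2: send(7) -> val=7, total = 1+7 = 8, yield 8.
Step 3: send(7) -> val=7, total = 8+7 = 15, yield 15.
Therefore out = 15.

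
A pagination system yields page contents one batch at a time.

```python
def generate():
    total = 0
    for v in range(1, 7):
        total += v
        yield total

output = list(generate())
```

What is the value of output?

Step 1: Generator accumulates running sum:
  v=1: total = 1, yield 1
  v=2: total = 3, yield 3
  v=3: total = 6, yield 6
  v=4: total = 10, yield 10
  v=5: total = 15, yield 15
  v=6: total = 21, yield 21
Therefore output = [1, 3, 6, 10, 15, 21].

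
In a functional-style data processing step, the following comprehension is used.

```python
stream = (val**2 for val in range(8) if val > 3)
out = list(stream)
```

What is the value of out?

Step 1: For range(8), keep val > 3, then square:
  val=0: 0 <= 3, excluded
  val=1: 1 <= 3, excluded
  val=2: 2 <= 3, excluded
  val=3: 3 <= 3, excluded
  val=4: 4 > 3, yield 4**2 = 16
  val=5: 5 > 3, yield 5**2 = 25
  val=6: 6 > 3, yield 6**2 = 36
  val=7: 7 > 3, yield 7**2 = 49
Therefore out = [16, 25, 36, 49].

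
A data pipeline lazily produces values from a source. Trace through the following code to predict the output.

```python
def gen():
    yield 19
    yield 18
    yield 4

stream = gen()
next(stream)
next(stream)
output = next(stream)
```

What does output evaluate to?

Step 1: gen() creates a generator.
Step 2: next(stream) yields 19 (consumed and discarded).
Step 3: next(stream) yields 18 (consumed and discarded).
Step 4: next(stream) yields 4, assigned to output.
Therefore output = 4.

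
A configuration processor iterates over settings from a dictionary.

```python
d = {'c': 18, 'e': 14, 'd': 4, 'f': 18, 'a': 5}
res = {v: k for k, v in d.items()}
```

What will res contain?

Step 1: Invert dict (swap keys and values):
  'c': 18 -> 18: 'c'
  'e': 14 -> 14: 'e'
  'd': 4 -> 4: 'd'
  'f': 18 -> 18: 'f'
  'a': 5 -> 5: 'a'
Therefore res = {18: 'f', 14: 'e', 4: 'd', 5: 'a'}.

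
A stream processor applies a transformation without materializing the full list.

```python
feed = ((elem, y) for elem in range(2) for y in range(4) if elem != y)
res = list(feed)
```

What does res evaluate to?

Step 1: Nested generator over range(2) x range(4) where elem != y:
  (0, 0): excluded (elem == y)
  (0, 1): included
  (0, 2): included
  (0, 3): included
  (1, 0): included
  (1, 1): excluded (elem == y)
  (1, 2): included
  (1, 3): included
Therefore res = [(0, 1), (0, 2), (0, 3), (1, 0), (1, 2), (1, 3)].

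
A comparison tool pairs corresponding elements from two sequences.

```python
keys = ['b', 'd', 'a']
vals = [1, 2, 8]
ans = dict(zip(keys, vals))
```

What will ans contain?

Step 1: zip pairs keys with values:
  'b' -> 1
  'd' -> 2
  'a' -> 8
Therefore ans = {'b': 1, 'd': 2, 'a': 8}.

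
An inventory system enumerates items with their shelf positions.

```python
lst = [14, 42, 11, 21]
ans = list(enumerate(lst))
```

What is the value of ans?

Step 1: enumerate pairs each element with its index:
  (0, 14)
  (1, 42)
  (2, 11)
  (3, 21)
Therefore ans = [(0, 14), (1, 42), (2, 11), (3, 21)].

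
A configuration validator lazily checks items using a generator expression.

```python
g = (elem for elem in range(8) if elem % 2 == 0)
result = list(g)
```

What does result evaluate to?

Step 1: Filter range(8) keeping only even values:
  elem=0: even, included
  elem=1: odd, excluded
  elem=2: even, included
  elem=3: odd, excluded
  elem=4: even, included
  elem=5: odd, excluded
  elem=6: even, included
  elem=7: odd, excluded
Therefore result = [0, 2, 4, 6].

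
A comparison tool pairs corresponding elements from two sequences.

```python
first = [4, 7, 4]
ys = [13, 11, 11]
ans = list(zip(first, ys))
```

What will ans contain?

Step 1: zip pairs elements at same index:
  Index 0: (4, 13)
  Index 1: (7, 11)
  Index 2: (4, 11)
Therefore ans = [(4, 13), (7, 11), (4, 11)].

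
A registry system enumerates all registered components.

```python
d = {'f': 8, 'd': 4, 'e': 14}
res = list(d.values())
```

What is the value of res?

Step 1: d.values() returns the dictionary values in insertion order.
Therefore res = [8, 4, 14].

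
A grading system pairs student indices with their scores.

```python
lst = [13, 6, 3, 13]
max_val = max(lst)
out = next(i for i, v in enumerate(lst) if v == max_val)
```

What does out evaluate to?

Step 1: max([13, 6, 3, 13]) = 13.
Step 2: Find first index where value == 13:
  Index 0: 13 == 13, found!
Therefore out = 0.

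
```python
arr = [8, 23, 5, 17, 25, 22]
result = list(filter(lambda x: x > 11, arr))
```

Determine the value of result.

Step 1: Filter elements > 11:
  8: removed
  23: kept
  5: removed
  17: kept
  25: kept
  22: kept
Therefore result = [23, 17, 25, 22].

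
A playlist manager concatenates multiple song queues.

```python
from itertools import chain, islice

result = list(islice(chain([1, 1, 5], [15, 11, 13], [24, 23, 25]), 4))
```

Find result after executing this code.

Step 1: chain([1, 1, 5], [15, 11, 13], [24, 23, 25]) = [1, 1, 5, 15, 11, 13, 24, 23, 25].
Step 2: islice takes first 4 elements: [1, 1, 5, 15].
Therefore result = [1, 1, 5, 15].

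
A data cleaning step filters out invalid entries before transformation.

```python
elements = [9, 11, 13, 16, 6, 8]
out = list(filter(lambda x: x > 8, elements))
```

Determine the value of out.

Step 1: Filter elements > 8:
  9: kept
  11: kept
  13: kept
  16: kept
  6: removed
  8: removed
Therefore out = [9, 11, 13, 16].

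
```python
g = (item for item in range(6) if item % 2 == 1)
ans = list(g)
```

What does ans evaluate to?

Step 1: Filter range(6) keeping only odd values:
  item=0: even, excluded
  item=1: odd, included
  item=2: even, excluded
  item=3: odd, included
  item=4: even, excluded
  item=5: odd, included
Therefore ans = [1, 3, 5].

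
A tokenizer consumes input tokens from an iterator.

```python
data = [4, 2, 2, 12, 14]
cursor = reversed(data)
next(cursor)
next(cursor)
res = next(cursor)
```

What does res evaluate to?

Step 1: reversed([4, 2, 2, 12, 14]) gives iterator: [14, 12, 2, 2, 4].
Step 2: First next() = 14, second next() = 12.
Step 3: Third next() = 2.
Therefore res = 2.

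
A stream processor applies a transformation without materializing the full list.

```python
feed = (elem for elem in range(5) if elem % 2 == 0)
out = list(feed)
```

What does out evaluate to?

Step 1: Filter range(5) keeping only even values:
  elem=0: even, included
  elem=1: odd, excluded
  elem=2: even, included
  elem=3: odd, excluded
  elem=4: even, included
Therefore out = [0, 2, 4].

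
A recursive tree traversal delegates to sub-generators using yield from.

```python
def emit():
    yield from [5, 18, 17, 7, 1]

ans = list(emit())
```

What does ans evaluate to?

Step 1: yield from delegates to the iterable, yielding each element.
Step 2: Collected values: [5, 18, 17, 7, 1].
Therefore ans = [5, 18, 17, 7, 1].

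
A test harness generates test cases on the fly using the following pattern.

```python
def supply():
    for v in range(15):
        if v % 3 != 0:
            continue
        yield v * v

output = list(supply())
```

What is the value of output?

Step 1: Only yield v**2 when v is divisible by 3:
  v=0: 0 % 3 == 0, yield 0**2 = 0
  v=3: 3 % 3 == 0, yield 3**2 = 9
  v=6: 6 % 3 == 0, yield 6**2 = 36
  v=9: 9 % 3 == 0, yield 9**2 = 81
  v=12: 12 % 3 == 0, yield 12**2 = 144
Therefore output = [0, 9, 36, 81, 144].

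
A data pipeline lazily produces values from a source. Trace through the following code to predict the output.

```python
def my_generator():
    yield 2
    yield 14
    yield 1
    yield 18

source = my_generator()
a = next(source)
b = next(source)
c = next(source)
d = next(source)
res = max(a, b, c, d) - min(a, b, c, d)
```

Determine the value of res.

Step 1: Create generator and consume all values:
  a = next(source) = 2
  b = next(source) = 14
  c = next(source) = 1
  d = next(source) = 18
Step 2: max = 18, min = 1, res = 18 - 1 = 17.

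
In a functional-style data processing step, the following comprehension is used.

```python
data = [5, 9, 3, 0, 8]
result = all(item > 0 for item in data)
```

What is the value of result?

Step 1: Check item > 0 for each element in [5, 9, 3, 0, 8]:
  5 > 0: True
  9 > 0: True
  3 > 0: True
  0 > 0: False
  8 > 0: True
Step 2: all() returns False.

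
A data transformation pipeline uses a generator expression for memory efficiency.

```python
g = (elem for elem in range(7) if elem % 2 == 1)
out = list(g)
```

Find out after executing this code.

Step 1: Filter range(7) keeping only odd values:
  elem=0: even, excluded
  elem=1: odd, included
  elem=2: even, excluded
  elem=3: odd, included
  elem=4: even, excluded
  elem=5: odd, included
  elem=6: even, excluded
Therefore out = [1, 3, 5].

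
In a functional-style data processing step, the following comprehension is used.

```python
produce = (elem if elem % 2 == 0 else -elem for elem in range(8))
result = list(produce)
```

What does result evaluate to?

Step 1: For each elem in range(8), yield elem if even, else -elem:
  elem=0: even, yield 0
  elem=1: odd, yield -1
  elem=2: even, yield 2
  elem=3: odd, yield -3
  elem=4: even, yield 4
  elem=5: odd, yield -5
  elem=6: even, yield 6
  elem=7: odd, yield -7
Therefore result = [0, -1, 2, -3, 4, -5, 6, -7].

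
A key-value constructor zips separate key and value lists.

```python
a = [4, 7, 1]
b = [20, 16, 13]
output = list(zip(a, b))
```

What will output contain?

Step 1: zip pairs elements at same index:
  Index 0: (4, 20)
  Index 1: (7, 16)
  Index 2: (1, 13)
Therefore output = [(4, 20), (7, 16), (1, 13)].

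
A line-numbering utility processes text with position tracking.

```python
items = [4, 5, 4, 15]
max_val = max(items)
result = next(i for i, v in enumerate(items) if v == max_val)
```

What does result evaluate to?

Step 1: max([4, 5, 4, 15]) = 15.
Step 2: Find first index where value == 15:
  Index 0: 4 != 15
  Index 1: 5 != 15
  Index 2: 4 != 15
  Index 3: 15 == 15, found!
Therefore result = 3.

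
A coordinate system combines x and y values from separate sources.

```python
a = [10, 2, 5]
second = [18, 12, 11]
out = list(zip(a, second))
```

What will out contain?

Step 1: zip pairs elements at same index:
  Index 0: (10, 18)
  Index 1: (2, 12)
  Index 2: (5, 11)
Therefore out = [(10, 18), (2, 12), (5, 11)].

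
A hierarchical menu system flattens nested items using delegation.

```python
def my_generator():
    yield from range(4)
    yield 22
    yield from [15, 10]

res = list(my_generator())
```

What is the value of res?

Step 1: Trace yields in order:
  yield 0
  yield 1
  yield 2
  yield 3
  yield 22
  yield 15
  yield 10
Therefore res = [0, 1, 2, 3, 22, 15, 10].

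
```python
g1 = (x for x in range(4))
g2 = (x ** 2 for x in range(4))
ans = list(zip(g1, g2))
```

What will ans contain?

Step 1: g1 produces [0, 1, 2, 3].
Step 2: g2 produces [0, 1, 4, 9].
Step 3: zip pairs them: [(0, 0), (1, 1), (2, 4), (3, 9)].
Therefore ans = [(0, 0), (1, 1), (2, 4), (3, 9)].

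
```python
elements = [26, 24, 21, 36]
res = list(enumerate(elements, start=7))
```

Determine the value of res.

Step 1: enumerate with start=7:
  (7, 26)
  (8, 24)
  (9, 21)
  (10, 36)
Therefore res = [(7, 26), (8, 24), (9, 21), (10, 36)].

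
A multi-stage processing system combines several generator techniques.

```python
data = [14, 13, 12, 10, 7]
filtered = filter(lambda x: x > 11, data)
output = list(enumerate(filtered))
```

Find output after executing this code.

Step 1: Filter [14, 13, 12, 10, 7] for > 11: [14, 13, 12].
Step 2: enumerate re-indexes from 0: [(0, 14), (1, 13), (2, 12)].
Therefore output = [(0, 14), (1, 13), (2, 12)].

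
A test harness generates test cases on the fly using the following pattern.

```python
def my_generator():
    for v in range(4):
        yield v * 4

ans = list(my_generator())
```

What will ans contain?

Step 1: For each v in range(4), yield v * 4:
  v=0: yield 0 * 4 = 0
  v=1: yield 1 * 4 = 4
  v=2: yield 2 * 4 = 8
  v=3: yield 3 * 4 = 12
Therefore ans = [0, 4, 8, 12].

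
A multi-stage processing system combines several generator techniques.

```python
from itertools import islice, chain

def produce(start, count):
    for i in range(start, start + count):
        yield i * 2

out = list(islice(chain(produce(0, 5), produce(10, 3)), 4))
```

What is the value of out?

Step 1: produce(0, 5) yields [0, 2, 4, 6, 8].
Step 2: produce(10, 3) yields [20, 22, 24].
Step 3: chain concatenates: [0, 2, 4, 6, 8, 20, 22, 24].
Step 4: islice takes first 4: [0, 2, 4, 6].
Therefore out = [0, 2, 4, 6].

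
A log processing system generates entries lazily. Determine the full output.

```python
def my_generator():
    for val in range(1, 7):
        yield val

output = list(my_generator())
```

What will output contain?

Step 1: The generator yields each value from range(1, 7).
Step 2: list() consumes all yields: [1, 2, 3, 4, 5, 6].
Therefore output = [1, 2, 3, 4, 5, 6].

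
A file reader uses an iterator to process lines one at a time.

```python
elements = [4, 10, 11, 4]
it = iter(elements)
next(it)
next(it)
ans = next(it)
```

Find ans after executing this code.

Step 1: Create iterator over [4, 10, 11, 4].
Step 2: next() consumes 4.
Step 3: next() consumes 10.
Step 4: next() returns 11.
Therefore ans = 11.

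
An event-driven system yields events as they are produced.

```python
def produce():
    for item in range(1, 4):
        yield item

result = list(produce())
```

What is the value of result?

Step 1: The generator yields each value from range(1, 4).
Step 2: list() consumes all yields: [1, 2, 3].
Therefore result = [1, 2, 3].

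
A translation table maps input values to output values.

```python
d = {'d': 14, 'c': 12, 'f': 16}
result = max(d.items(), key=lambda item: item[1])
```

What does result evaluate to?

Step 1: Find item with maximum value:
  ('d', 14)
  ('c', 12)
  ('f', 16)
Step 2: Maximum value is 16 at key 'f'.
Therefore result = ('f', 16).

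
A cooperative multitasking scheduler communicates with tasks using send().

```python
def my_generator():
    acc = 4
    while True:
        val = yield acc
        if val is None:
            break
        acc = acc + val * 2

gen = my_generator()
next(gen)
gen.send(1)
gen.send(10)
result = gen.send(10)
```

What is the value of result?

Step 1: next() -> yield acc=4.
Step 2: send(1) -> val=1, acc = 4 + 1*2 = 6, yield 6.
Step 3: send(10) -> val=10, acc = 6 + 10*2 = 26, yield 26.
Step 4: send(10) -> val=10, acc = 26 + 10*2 = 46, yield 46.
Therefore result = 46.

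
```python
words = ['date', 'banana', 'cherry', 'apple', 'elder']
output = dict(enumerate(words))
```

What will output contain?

Step 1: enumerate pairs indices with words:
  0 -> 'date'
  1 -> 'banana'
  2 -> 'cherry'
  3 -> 'apple'
  4 -> 'elder'
Therefore output = {0: 'date', 1: 'banana', 2: 'cherry', 3: 'apple', 4: 'elder'}.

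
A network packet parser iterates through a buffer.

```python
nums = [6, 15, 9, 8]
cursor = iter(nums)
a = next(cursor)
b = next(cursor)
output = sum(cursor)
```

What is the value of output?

Step 1: Create iterator over [6, 15, 9, 8].
Step 2: a = next() = 6, b = next() = 15.
Step 3: sum() of remaining [9, 8] = 17.
Therefore output = 17.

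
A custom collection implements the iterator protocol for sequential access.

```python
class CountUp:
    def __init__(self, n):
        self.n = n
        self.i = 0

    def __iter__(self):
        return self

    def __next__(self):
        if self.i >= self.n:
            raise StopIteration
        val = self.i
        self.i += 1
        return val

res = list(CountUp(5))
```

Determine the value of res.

Step 1: CountUp(5) creates an iterator counting 0 to 4.
Step 2: list() consumes all values: [0, 1, 2, 3, 4].
Therefore res = [0, 1, 2, 3, 4].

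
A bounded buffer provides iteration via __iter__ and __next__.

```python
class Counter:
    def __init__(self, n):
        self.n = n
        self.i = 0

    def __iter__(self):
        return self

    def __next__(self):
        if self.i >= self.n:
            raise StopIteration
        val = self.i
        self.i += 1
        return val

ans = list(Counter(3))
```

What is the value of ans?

Step 1: Counter(3) creates an iterator counting 0 to 2.
Step 2: list() consumes all values: [0, 1, 2].
Therefore ans = [0, 1, 2].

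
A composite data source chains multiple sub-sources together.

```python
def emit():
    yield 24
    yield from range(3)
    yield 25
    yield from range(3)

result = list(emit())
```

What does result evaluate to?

Step 1: Trace yields in order:
  yield 24
  yield 0
  yield 1
  yield 2
  yield 25
  yield 0
  yield 1
  yield 2
Therefore result = [24, 0, 1, 2, 25, 0, 1, 2].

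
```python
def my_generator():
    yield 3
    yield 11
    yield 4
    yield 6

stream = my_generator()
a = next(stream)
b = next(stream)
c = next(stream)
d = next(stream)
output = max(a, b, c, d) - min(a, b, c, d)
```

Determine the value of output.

Step 1: Create generator and consume all values:
  a = next(stream) = 3
  b = next(stream) = 11
  c = next(stream) = 4
  d = next(stream) = 6
Step 2: max = 11, min = 3, output = 11 - 3 = 8.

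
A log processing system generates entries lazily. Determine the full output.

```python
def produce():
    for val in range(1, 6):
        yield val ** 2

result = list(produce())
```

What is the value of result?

Step 1: For each val in range(1, 6), yield val**2:
  val=1: yield 1**2 = 1
  val=2: yield 2**2 = 4
  val=3: yield 3**2 = 9
  val=4: yield 4**2 = 16
  val=5: yield 5**2 = 25
Therefore result = [1, 4, 9, 16, 25].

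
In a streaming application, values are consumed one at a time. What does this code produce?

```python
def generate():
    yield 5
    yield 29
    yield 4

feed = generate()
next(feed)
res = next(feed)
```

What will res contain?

Step 1: generate() creates a generator.
Step 2: next(feed) yields 5 (consumed and discarded).
Step 3: next(feed) yields 29, assigned to res.
Therefore res = 29.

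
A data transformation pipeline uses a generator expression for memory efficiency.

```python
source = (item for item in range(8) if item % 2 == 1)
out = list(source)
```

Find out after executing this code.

Step 1: Filter range(8) keeping only odd values:
  item=0: even, excluded
  item=1: odd, included
  item=2: even, excluded
  item=3: odd, included
  item=4: even, excluded
  item=5: odd, included
  item=6: even, excluded
  item=7: odd, included
Therefore out = [1, 3, 5, 7].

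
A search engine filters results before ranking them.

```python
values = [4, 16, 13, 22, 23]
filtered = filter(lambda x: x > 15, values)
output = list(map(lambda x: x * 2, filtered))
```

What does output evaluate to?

Step 1: Filter values for elements > 15:
  4: removed
  16: kept
  13: removed
  22: kept
  23: kept
Step 2: Map x * 2 on filtered [16, 22, 23]:
  16 -> 32
  22 -> 44
  23 -> 46
Therefore output = [32, 44, 46].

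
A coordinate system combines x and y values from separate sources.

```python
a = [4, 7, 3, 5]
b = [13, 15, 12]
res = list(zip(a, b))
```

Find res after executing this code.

Step 1: zip stops at shortest (len(a)=4, len(b)=3):
  Index 0: (4, 13)
  Index 1: (7, 15)
  Index 2: (3, 12)
Step 2: Last element of a (5) has no pair, dropped.
Therefore res = [(4, 13), (7, 15), (3, 12)].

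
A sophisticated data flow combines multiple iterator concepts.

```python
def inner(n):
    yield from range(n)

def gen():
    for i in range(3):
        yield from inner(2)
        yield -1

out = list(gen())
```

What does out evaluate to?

Step 1: For each i in range(3):
  i=0: yield from inner(2) -> [0, 1], then yield -1
  i=1: yield from inner(2) -> [0, 1], then yield -1
  i=2: yield from inner(2) -> [0, 1], then yield -1
Therefore out = [0, 1, -1, 0, 1, -1, 0, 1, -1].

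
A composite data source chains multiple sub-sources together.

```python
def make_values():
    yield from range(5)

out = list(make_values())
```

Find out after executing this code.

Step 1: yield from delegates to the iterable, yielding each element.
Step 2: Collected values: [0, 1, 2, 3, 4].
Therefore out = [0, 1, 2, 3, 4].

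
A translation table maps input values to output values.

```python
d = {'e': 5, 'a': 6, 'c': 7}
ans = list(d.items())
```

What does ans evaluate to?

Step 1: d.items() returns (key, value) pairs in insertion order.
Therefore ans = [('e', 5), ('a', 6), ('c', 7)].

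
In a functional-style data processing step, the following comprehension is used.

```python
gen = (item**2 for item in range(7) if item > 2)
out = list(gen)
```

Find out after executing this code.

Step 1: For range(7), keep item > 2, then square:
  item=0: 0 <= 2, excluded
  item=1: 1 <= 2, excluded
  item=2: 2 <= 2, excluded
  item=3: 3 > 2, yield 3**2 = 9
  item=4: 4 > 2, yield 4**2 = 16
  item=5: 5 > 2, yield 5**2 = 25
  item=6: 6 > 2, yield 6**2 = 36
Therefore out = [9, 16, 25, 36].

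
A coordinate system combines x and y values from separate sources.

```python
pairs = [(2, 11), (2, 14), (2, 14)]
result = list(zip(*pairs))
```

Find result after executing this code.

Step 1: zip(*pairs) transposes: unzips [(2, 11), (2, 14), (2, 14)] into separate sequences.
Step 2: First elements: (2, 2, 2), second elements: (11, 14, 14).
Therefore result = [(2, 2, 2), (11, 14, 14)].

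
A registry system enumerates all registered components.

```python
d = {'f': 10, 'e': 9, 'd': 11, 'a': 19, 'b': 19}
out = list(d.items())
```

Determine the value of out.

Step 1: d.items() returns (key, value) pairs in insertion order.
Therefore out = [('f', 10), ('e', 9), ('d', 11), ('a', 19), ('b', 19)].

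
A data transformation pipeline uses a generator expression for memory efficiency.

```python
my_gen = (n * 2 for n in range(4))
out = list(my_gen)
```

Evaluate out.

Step 1: For each n in range(4), compute n*2:
  n=0: 0*2 = 0
  n=1: 1*2 = 2
  n=2: 2*2 = 4
  n=3: 3*2 = 6
Therefore out = [0, 2, 4, 6].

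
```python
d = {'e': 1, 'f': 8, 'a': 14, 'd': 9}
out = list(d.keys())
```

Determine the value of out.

Step 1: d.keys() returns the dictionary keys in insertion order.
Therefore out = ['e', 'f', 'a', 'd'].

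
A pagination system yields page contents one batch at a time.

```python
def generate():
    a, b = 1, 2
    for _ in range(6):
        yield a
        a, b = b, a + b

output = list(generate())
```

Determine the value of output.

Step 1: Fibonacci-like sequence starting with a=1, b=2:
  Iteration 1: yield a=1, then a,b = 2,3
  Iteration 2: yield a=2, then a,b = 3,5
  Iteration 3: yield a=3, then a,b = 5,8
  Iteration 4: yield a=5, then a,b = 8,13
  Iteration 5: yield a=8, then a,b = 13,21
  Iteration 6: yield a=13, then a,b = 21,34
Therefore output = [1, 2, 3, 5, 8, 13].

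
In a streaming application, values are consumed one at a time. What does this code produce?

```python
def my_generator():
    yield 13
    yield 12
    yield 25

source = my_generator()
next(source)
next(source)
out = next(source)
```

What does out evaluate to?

Step 1: my_generator() creates a generator.
Step 2: next(source) yields 13 (consumed and discarded).
Step 3: next(source) yields 12 (consumed and discarded).
Step 4: next(source) yields 25, assigned to out.
Therefore out = 25.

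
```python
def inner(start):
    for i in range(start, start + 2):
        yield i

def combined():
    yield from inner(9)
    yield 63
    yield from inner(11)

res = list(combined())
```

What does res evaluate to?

Step 1: combined() delegates to inner(9):
  yield 9
  yield 10
Step 2: yield 63
Step 3: Delegates to inner(11):
  yield 11
  yield 12
Therefore res = [9, 10, 63, 11, 12].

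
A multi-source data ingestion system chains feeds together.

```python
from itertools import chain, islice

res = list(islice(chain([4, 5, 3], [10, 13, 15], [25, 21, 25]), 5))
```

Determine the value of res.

Step 1: chain([4, 5, 3], [10, 13, 15], [25, 21, 25]) = [4, 5, 3, 10, 13, 15, 25, 21, 25].
Step 2: islice takes first 5 elements: [4, 5, 3, 10, 13].
Therefore res = [4, 5, 3, 10, 13].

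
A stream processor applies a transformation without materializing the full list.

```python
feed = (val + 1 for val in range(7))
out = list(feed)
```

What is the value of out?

Step 1: For each val in range(7), compute val+1:
  val=0: 0+1 = 1
  val=1: 1+1 = 2
  val=2: 2+1 = 3
  val=3: 3+1 = 4
  val=4: 4+1 = 5
  val=5: 5+1 = 6
  val=6: 6+1 = 7
Therefore out = [1, 2, 3, 4, 5, 6, 7].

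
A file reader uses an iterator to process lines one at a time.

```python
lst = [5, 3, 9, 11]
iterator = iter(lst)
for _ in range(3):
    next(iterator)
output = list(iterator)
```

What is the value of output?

Step 1: Create iterator over [5, 3, 9, 11].
Step 2: Advance 3 positions (consuming [5, 3, 9]).
Step 3: list() collects remaining elements: [11].
Therefore output = [11].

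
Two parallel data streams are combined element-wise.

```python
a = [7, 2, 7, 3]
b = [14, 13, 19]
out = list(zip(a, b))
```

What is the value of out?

Step 1: zip stops at shortest (len(a)=4, len(b)=3):
  Index 0: (7, 14)
  Index 1: (2, 13)
  Index 2: (7, 19)
Step 2: Last element of a (3) has no pair, dropped.
Therefore out = [(7, 14), (2, 13), (7, 19)].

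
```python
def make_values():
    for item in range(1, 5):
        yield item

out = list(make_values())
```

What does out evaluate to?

Step 1: The generator yields each value from range(1, 5).
Step 2: list() consumes all yields: [1, 2, 3, 4].
Therefore out = [1, 2, 3, 4].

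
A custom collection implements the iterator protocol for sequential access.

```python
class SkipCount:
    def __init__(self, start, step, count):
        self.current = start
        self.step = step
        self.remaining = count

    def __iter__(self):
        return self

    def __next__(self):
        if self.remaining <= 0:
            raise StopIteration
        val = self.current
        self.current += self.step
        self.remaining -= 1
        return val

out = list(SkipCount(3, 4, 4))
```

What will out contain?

Step 1: SkipCount starts at 3, increments by 4, for 4 steps:
  Yield 3, then current += 4
  Yield 7, then current += 4
  Yield 11, then current += 4
  Yield 15, then current += 4
Therefore out = [3, 7, 11, 15].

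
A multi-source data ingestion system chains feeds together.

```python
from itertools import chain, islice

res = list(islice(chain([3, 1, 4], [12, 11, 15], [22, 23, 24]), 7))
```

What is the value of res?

Step 1: chain([3, 1, 4], [12, 11, 15], [22, 23, 24]) = [3, 1, 4, 12, 11, 15, 22, 23, 24].
Step 2: islice takes first 7 elements: [3, 1, 4, 12, 11, 15, 22].
Therefore res = [3, 1, 4, 12, 11, 15, 22].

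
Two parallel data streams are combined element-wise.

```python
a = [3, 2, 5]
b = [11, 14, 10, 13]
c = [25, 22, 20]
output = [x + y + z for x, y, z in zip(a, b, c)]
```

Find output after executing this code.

Step 1: zip three lists (truncates to shortest, len=3):
  3 + 11 + 25 = 39
  2 + 14 + 22 = 38
  5 + 10 + 20 = 35
Therefore output = [39, 38, 35].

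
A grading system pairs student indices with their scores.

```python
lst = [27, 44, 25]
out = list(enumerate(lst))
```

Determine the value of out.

Step 1: enumerate pairs each element with its index:
  (0, 27)
  (1, 44)
  (2, 25)
Therefore out = [(0, 27), (1, 44), (2, 25)].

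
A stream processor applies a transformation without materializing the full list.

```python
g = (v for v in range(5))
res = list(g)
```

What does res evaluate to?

Step 1: Generator expression iterates range(5): [0, 1, 2, 3, 4].
Step 2: list() collects all values.
Therefore res = [0, 1, 2, 3, 4].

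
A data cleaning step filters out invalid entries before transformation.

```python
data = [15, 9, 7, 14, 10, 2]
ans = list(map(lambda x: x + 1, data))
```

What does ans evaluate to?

Step 1: Apply lambda x: x + 1 to each element:
  15 -> 16
  9 -> 10
  7 -> 8
  14 -> 15
  10 -> 11
  2 -> 3
Therefore ans = [16, 10, 8, 15, 11, 3].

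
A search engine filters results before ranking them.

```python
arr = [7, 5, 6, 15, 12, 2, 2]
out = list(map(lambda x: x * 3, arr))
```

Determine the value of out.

Step 1: Apply lambda x: x * 3 to each element:
  7 -> 21
  5 -> 15
  6 -> 18
  15 -> 45
  12 -> 36
  2 -> 6
  2 -> 6
Therefore out = [21, 15, 18, 45, 36, 6, 6].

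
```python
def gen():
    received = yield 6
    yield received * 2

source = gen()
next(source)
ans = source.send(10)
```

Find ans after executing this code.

Step 1: next(source) advances to first yield, producing 6.
Step 2: send(10) resumes, received = 10.
Step 3: yield received * 2 = 10 * 2 = 20.
Therefore ans = 20.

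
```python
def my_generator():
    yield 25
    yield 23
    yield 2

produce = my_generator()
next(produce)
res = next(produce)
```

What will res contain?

Step 1: my_generator() creates a generator.
Step 2: next(produce) yields 25 (consumed and discarded).
Step 3: next(produce) yields 23, assigned to res.
Therefore res = 23.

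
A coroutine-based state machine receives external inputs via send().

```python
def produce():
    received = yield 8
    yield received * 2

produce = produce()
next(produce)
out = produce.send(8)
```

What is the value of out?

Step 1: next(produce) advances to first yield, producing 8.
Step 2: send(8) resumes, received = 8.
Step 3: yield received * 2 = 8 * 2 = 16.
Therefore out = 16.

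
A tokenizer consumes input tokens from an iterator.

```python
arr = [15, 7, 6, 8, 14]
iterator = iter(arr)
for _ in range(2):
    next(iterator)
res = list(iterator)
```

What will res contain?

Step 1: Create iterator over [15, 7, 6, 8, 14].
Step 2: Advance 2 positions (consuming [15, 7]).
Step 3: list() collects remaining elements: [6, 8, 14].
Therefore res = [6, 8, 14].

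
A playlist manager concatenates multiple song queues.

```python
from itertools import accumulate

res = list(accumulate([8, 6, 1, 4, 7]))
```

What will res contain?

Step 1: accumulate computes running sums:
  + 8 = 8
  + 6 = 14
  + 1 = 15
  + 4 = 19
  + 7 = 26
Therefore res = [8, 14, 15, 19, 26].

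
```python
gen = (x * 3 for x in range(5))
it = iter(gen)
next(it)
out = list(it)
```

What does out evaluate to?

Step 1: Generator produces [0, 3, 6, 9, 12].
Step 2: next(it) consumes first element (0).
Step 3: list(it) collects remaining: [3, 6, 9, 12].
Therefore out = [3, 6, 9, 12].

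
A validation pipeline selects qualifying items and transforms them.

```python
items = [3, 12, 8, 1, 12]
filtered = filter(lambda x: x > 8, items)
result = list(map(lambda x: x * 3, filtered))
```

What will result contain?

Step 1: Filter items for elements > 8:
  3: removed
  12: kept
  8: removed
  1: removed
  12: kept
Step 2: Map x * 3 on filtered [12, 12]:
  12 -> 36
  12 -> 36
Therefore result = [36, 36].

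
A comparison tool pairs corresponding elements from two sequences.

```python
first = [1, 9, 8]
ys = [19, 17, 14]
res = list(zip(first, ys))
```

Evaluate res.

Step 1: zip pairs elements at same index:
  Index 0: (1, 19)
  Index 1: (9, 17)
  Index 2: (8, 14)
Therefore res = [(1, 19), (9, 17), (8, 14)].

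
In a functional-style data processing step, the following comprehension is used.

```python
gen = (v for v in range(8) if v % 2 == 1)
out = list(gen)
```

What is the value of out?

Step 1: Filter range(8) keeping only odd values:
  v=0: even, excluded
  v=1: odd, included
  v=2: even, excluded
  v=3: odd, included
  v=4: even, excluded
  v=5: odd, included
  v=6: even, excluded
  v=7: odd, included
Therefore out = [1, 3, 5, 7].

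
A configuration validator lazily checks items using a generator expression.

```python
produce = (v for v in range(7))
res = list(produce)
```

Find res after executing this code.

Step 1: Generator expression iterates range(7): [0, 1, 2, 3, 4, 5, 6].
Step 2: list() collects all values.
Therefore res = [0, 1, 2, 3, 4, 5, 6].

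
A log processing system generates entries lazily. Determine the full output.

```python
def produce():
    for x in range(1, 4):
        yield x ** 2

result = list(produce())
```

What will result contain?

Step 1: For each x in range(1, 4), yield x**2:
  x=1: yield 1**2 = 1
  x=2: yield 2**2 = 4
  x=3: yield 3**2 = 9
Therefore result = [1, 4, 9].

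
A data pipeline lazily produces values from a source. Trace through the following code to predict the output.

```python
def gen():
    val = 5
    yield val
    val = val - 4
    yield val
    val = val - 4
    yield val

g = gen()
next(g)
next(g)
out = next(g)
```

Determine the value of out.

Step 1: Trace through generator execution:
  Yield 1: val starts at 5, yield 5
  Yield 2: val = 5 - 4 = 1, yield 1
  Yield 3: val = 1 - 4 = -3, yield -3
Step 2: First next() gets 5, second next() gets the second value, third next() yields -3.
Therefore out = -3.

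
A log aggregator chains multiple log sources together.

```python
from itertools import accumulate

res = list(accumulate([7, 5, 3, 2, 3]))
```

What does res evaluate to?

Step 1: accumulate computes running sums:
  + 7 = 7
  + 5 = 12
  + 3 = 15
  + 2 = 17
  + 3 = 20
Therefore res = [7, 12, 15, 17, 20].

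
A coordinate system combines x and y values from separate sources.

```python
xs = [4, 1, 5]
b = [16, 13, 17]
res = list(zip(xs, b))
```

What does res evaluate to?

Step 1: zip pairs elements at same index:
  Index 0: (4, 16)
  Index 1: (1, 13)
  Index 2: (5, 17)
Therefore res = [(4, 16), (1, 13), (5, 17)].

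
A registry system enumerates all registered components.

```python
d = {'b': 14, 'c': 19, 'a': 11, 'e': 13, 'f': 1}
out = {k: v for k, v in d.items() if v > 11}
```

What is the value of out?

Step 1: Filter items where value > 11:
  'b': 14 > 11: kept
  'c': 19 > 11: kept
  'a': 11 <= 11: removed
  'e': 13 > 11: kept
  'f': 1 <= 11: removed
Therefore out = {'b': 14, 'c': 19, 'e': 13}.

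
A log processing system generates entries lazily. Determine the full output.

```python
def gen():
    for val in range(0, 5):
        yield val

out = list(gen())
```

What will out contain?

Step 1: The generator yields each value from range(0, 5).
Step 2: list() consumes all yields: [0, 1, 2, 3, 4].
Therefore out = [0, 1, 2, 3, 4].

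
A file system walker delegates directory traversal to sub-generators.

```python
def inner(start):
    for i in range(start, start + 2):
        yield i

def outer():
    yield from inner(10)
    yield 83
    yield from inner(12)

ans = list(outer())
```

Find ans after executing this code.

Step 1: outer() delegates to inner(10):
  yield 10
  yield 11
Step 2: yield 83
Step 3: Delegates to inner(12):
  yield 12
  yield 13
Therefore ans = [10, 11, 83, 12, 13].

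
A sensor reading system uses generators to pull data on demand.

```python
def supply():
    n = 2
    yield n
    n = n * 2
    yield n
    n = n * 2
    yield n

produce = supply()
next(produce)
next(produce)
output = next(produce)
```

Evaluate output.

Step 1: Trace through generator execution:
  Yield 1: n starts at 2, yield 2
  Yield 2: n = 2 * 2 = 4, yield 4
  Yield 3: n = 4 * 2 = 8, yield 8
Step 2: First next() gets 2, second next() gets the second value, third next() yields 8.
Therefore output = 8.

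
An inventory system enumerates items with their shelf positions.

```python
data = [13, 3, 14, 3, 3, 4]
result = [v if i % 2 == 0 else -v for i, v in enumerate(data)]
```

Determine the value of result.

Step 1: For each (i, v), keep v if i is even, negate if odd:
  i=0 (even): keep 13
  i=1 (odd): negate to -3
  i=2 (even): keep 14
  i=3 (odd): negate to -3
  i=4 (even): keep 3
  i=5 (odd): negate to -4
Therefore result = [13, -3, 14, -3, 3, -4].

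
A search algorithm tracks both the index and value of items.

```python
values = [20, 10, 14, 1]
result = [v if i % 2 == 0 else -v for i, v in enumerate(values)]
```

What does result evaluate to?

Step 1: For each (i, v), keep v if i is even, negate if odd:
  i=0 (even): keep 20
  i=1 (odd): negate to -10
  i=2 (even): keep 14
  i=3 (odd): negate to -1
Therefore result = [20, -10, 14, -1].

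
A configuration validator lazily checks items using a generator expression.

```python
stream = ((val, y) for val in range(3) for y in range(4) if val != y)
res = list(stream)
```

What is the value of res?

Step 1: Nested generator over range(3) x range(4) where val != y:
  (0, 0): excluded (val == y)
  (0, 1): included
  (0, 2): included
  (0, 3): included
  (1, 0): included
  (1, 1): excluded (val == y)
  (1, 2): included
  (1, 3): included
  (2, 0): included
  (2, 1): included
  (2, 2): excluded (val == y)
  (2, 3): included
Therefore res = [(0, 1), (0, 2), (0, 3), (1, 0), (1, 2), (1, 3), (2, 0), (2, 1), (2, 3)].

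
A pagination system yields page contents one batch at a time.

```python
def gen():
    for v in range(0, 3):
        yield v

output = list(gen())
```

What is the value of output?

Step 1: The generator yields each value from range(0, 3).
Step 2: list() consumes all yields: [0, 1, 2].
Therefore output = [0, 1, 2].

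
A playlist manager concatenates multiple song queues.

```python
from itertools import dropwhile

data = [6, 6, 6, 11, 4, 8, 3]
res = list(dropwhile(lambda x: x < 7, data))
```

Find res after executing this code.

Step 1: dropwhile drops elements while < 7:
  6 < 7: dropped
  6 < 7: dropped
  6 < 7: dropped
  11: kept (dropping stopped)
Step 2: Remaining elements kept regardless of condition.
Therefore res = [11, 4, 8, 3].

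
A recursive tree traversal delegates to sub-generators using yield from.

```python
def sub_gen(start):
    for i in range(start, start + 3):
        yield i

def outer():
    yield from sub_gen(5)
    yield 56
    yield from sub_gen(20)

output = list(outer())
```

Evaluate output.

Step 1: outer() delegates to sub_gen(5):
  yield 5
  yield 6
  yield 7
Step 2: yield 56
Step 3: Delegates to sub_gen(20):
  yield 20
  yield 21
  yield 22
Therefore output = [5, 6, 7, 56, 20, 21, 22].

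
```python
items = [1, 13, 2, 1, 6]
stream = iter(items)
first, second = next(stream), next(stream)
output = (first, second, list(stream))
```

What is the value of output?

Step 1: Create iterator over [1, 13, 2, 1, 6].
Step 2: first = 1, second = 13.
Step 3: Remaining elements: [2, 1, 6].
Therefore output = (1, 13, [2, 1, 6]).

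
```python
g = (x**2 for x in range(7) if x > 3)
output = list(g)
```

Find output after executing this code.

Step 1: For range(7), keep x > 3, then square:
  x=0: 0 <= 3, excluded
  x=1: 1 <= 3, excluded
  x=2: 2 <= 3, excluded
  x=3: 3 <= 3, excluded
  x=4: 4 > 3, yield 4**2 = 16
  x=5: 5 > 3, yield 5**2 = 25
  x=6: 6 > 3, yield 6**2 = 36
Therefore output = [16, 25, 36].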